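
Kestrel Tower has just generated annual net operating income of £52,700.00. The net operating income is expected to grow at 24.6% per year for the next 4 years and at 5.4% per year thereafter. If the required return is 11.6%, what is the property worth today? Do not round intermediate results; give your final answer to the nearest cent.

D_1 = 65664.20000
D_2 = 81817.59320
D_3 = 101944.72113
D_4 = 127023.12252
Terminal value at year 4: TV = D_4×(1+g_2)/(r−g_2) = 133882.37114/0.062 = 2159393.08292
P_0 = D_1/(1+r)^1 + D_2/(1+r)^2 + D_3/(1+r)^3 + D_4/(1+r)^4 + TV/(1+r)^4
    = 58838.88889 + 65692.88132 + 73345.27789 + 81889.08266 + 1392114.40529 = 1671880.53606

£1671880.54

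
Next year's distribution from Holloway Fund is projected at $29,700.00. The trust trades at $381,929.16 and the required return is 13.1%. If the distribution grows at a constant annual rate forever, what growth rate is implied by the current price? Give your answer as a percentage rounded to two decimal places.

5.32%

P = D₁/(r−g) ⇒ g = r − D₁/P = 0.131 − $29,700.00/$381,929.16 = 0.053237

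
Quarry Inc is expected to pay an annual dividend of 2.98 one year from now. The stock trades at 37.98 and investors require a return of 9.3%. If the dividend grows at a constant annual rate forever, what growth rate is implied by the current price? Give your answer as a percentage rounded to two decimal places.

1.45%

P = D₁/(r−g) ⇒ g = r − D₁/P = 0.093 − 2.98/37.98 = 0.014538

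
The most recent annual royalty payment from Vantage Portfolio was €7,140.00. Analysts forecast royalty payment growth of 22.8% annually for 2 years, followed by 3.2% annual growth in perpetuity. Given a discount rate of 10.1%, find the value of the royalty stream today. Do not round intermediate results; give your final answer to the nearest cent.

D_1 = 8767.92000
D_2 = 10767.00576
Terminal value at year 2: TV = D_2×(1+g_2)/(r−g_2) = 11111.54994/0.069 = 161036.95571
P_0 = D_1/(1+r)^1 + D_2/(1+r)^2 + TV/(1+r)^2
    = 7963.59673 + 8882.19508 + 132846.74383 = 149692.53564

€149692.54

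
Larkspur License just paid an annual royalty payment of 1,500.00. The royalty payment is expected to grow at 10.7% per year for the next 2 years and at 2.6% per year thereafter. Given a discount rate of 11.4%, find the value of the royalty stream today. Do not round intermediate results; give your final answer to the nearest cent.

20241.32

D_1 = 1660.50000
D_2 = 1838.17350
Terminal value at year 2: TV = D_2×(1+g_2)/(r−g_2) = 1885.96601/0.088 = 21431.43194
P_0 = D_1/(1+r)^1 + D_2/(1+r)^2 + TV/(1+r)^2
    = 1490.57451 + 1481.20824 + 17269.54152 = 20241.32426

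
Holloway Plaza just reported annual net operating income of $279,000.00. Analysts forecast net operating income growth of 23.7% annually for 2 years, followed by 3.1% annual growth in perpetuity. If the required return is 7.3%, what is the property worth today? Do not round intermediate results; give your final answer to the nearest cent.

$9794796.90

D_1 = 345123.00000
D_2 = 426917.15100
Terminal value at year 2: TV = D_2×(1+g_2)/(r−g_2) = 440151.58268/0.042 = 10479799.58764
P_0 = D_1/(1+r)^1 + D_2/(1+r)^2 + TV/(1+r)^2
    = 321643.05685 + 370803.78502 + 9102350.05602 = 9794796.89788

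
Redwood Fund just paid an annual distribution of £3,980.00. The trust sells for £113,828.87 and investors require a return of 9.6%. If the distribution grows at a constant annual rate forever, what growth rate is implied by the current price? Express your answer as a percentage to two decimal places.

5.90%

P = D₀(1+g)/(r−g) ⇒ P(r−g) = D₀(1+g) ⇒ g(P+D₀) = P·r − D₀
g = (P·r − D₀)/(P + D₀) = (£113,828.87×0.096 − £3,980.00) / (£113,828.87 + £3,980.00) = 0.058973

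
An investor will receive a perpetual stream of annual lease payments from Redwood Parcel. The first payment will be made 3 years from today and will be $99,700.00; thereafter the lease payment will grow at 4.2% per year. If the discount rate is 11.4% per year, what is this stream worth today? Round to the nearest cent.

$1115815.22

Value at end of year 2: C₁ / (r − g) = $99,700.00 / (0.114 − 0.042) = $1,384,722.2222
Discount to today: PV = $1,384,722.2222 / (1 + 0.114)^2 = $1,384,722.2222 / 1.240996 = $1,115,815.22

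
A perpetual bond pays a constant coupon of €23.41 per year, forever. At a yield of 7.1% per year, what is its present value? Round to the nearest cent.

Level perpetuity: PV = C / r = €23.41 / 0.071 = €329.72

€329.72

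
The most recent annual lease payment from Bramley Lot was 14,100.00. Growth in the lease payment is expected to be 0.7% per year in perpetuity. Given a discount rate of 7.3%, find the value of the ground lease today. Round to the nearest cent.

D₁ = D₀ × (1 + g) = 14,100.00 × 1.007 = 14,198.7000
Growing perpetuity: P = D₁ / (r − g) = 14,198.7000 / (0.073 − 0.007) = 215,131.82

215131.82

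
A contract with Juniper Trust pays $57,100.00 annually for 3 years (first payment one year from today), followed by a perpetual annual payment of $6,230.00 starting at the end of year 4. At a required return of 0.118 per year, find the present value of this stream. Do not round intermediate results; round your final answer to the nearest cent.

PV of 3-year annuity: $57,100.00 × [1 − (1+0.118)^−3] / 0.118 = 137617.28334
Perpetuity value at year 3: $6,230.00 / 0.118 = 52796.61017
PV of perpetuity: 52796.61017 / (1+0.118)^3 = 37781.62461
Total PV = 137617.28334 + 37781.62461 = 175398.90795

$175398.91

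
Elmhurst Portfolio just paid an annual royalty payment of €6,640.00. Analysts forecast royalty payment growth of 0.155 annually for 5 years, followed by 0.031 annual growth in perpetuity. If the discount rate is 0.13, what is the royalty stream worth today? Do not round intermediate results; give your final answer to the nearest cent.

D_1 = 7669.20000
D_2 = 8857.92600
D_3 = 10230.90453
D_4 = 11816.69473
D_5 = 13648.28242
Terminal value at year 5: TV = D_5×(1+g_2)/(r−g_2) = 14071.37917/0.099 = 142135.14314
P_0 = D_1/(1+r)^1 + D_2/(1+r)^2 + D_3/(1+r)^3 + D_4/(1+r)^4 + D_5/(1+r)^5 + TV/(1+r)^5
    = 6786.90265 + 6937.05537 + 7090.53004 + 7247.40018 + 7407.74089 + 77145.26119 = 112614.89033

€112614.89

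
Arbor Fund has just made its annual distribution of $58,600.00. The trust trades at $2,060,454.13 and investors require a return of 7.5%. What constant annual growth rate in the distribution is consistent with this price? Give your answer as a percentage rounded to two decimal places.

P = D₀(1+g)/(r−g) ⇒ P(r−g) = D₀(1+g) ⇒ g(P+D₀) = P·r − D₀
g = (P·r − D₀)/(P + D₀) = ($2,060,454.13×0.075 − $58,600.00) / ($2,060,454.13 + $58,600.00) = 0.045272

4.53%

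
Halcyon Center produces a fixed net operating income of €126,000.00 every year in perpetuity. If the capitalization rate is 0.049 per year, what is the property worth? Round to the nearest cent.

€2571428.57

Level perpetuity: PV = C / r = €126,000.00 / 0.049 = €2,571,428.57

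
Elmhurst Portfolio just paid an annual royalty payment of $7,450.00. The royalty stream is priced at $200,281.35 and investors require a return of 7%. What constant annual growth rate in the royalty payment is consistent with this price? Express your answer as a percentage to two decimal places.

3.16%

P = D₀(1+g)/(r−g) ⇒ P(r−g) = D₀(1+g) ⇒ g(P+D₀) = P·r − D₀
g = (P·r − D₀)/(P + D₀) = ($200,281.35×0.07 − $7,450.00) / ($200,281.35 + $7,450.00) = 0.031626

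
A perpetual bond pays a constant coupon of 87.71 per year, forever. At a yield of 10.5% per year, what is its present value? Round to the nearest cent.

835.33

Level perpetuity: PV = C / r = 87.71 / 0.105 = 835.33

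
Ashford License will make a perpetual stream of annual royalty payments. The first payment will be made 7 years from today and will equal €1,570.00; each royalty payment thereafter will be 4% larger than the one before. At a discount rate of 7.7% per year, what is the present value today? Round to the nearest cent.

€27189.66

Value at end of year 6: C₁ / (r − g) = €1,570.00 / (0.077 − 0.04) = €42,432.4324
Discount to today: PV = €42,432.4324 / (1 + 0.077)^6 = €42,432.4324 / 1.560609 = €27,189.66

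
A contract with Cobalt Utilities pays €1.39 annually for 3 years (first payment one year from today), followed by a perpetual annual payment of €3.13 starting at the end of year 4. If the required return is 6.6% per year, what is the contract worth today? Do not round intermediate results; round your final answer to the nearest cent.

PV of 3-year annuity: €1.39 × [1 − (1+0.066)^−3] / 0.066 = 3.67462
Perpetuity value at year 3: €3.13 / 0.066 = 47.42424
PV of perpetuity: 47.42424 / (1+0.066)^3 = 39.14973
Total PV = 3.67462 + 39.14973 = 42.82435

€42.82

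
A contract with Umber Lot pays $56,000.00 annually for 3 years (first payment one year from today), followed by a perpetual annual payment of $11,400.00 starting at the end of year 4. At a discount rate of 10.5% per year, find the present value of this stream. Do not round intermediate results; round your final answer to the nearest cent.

PV of 3-year annuity: $56,000.00 × [1 − (1+0.105)^−3] / 0.105 = 138046.91389
Perpetuity value at year 3: $11,400.00 / 0.105 = 108571.42857
PV of perpetuity: 108571.42857 / (1+0.105)^3 = 80469.02110
Total PV = 138046.91389 + 80469.02110 = 218515.93499

$218515.93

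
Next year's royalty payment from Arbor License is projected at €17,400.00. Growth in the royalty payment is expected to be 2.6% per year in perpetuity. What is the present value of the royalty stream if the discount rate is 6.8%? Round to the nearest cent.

Growing perpetuity: P = D₁ / (r − g) = €17,400.0000 / (0.068 − 0.026) = €414,285.71

€414285.71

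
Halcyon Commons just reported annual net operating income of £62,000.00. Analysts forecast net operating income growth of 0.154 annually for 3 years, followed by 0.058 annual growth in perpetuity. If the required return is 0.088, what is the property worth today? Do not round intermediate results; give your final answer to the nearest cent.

D_1 = 71548.00000
D_2 = 82566.39200
D_3 = 95281.61637
Terminal value at year 3: TV = D_3×(1+g_2)/(r−g_2) = 100807.95012/0.03 = 3360265.00391
P_0 = D_1/(1+r)^1 + D_2/(1+r)^2 + D_3/(1+r)^3 + TV/(1+r)^3
    = 65761.02941 + 69750.20950 + 73981.38030 + 2609076.67865 = 2818569.29787

£2818569.30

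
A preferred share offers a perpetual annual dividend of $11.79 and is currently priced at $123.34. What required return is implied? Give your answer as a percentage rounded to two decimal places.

P = C/r ⇒ r = C/P = $11.79/$123.34 = 0.095589

9.56%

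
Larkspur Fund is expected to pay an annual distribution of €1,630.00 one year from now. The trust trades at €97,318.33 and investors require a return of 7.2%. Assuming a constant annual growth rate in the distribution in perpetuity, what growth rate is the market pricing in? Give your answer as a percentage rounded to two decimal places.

P = D₁/(r−g) ⇒ g = r − D₁/P = 0.072 − €1,630.00/€97,318.33 = 0.055251

5.53%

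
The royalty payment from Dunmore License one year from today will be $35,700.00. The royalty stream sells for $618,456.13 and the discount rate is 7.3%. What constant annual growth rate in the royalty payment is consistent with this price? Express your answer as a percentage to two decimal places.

1.53%

P = D₁/(r−g) ⇒ g = r − D₁/P = 0.073 − $35,700.00/$618,456.13 = 0.015276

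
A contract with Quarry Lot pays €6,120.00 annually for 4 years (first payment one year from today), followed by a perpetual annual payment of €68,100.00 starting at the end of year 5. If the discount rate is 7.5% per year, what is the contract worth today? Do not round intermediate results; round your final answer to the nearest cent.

€700408.76

PV of 4-year annuity: €6,120.00 × [1 − (1+0.075)^−4] / 0.075 = 20497.87677
Perpetuity value at year 4: €68,100.00 / 0.075 = 908000.00000
PV of perpetuity: 908000.00000 / (1+0.075)^4 = 679910.88104
Total PV = 20497.87677 + 679910.88104 = 700408.75781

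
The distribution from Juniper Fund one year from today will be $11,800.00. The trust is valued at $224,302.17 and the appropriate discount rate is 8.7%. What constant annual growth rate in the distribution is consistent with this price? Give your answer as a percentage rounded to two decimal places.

3.44%

P = D₁/(r−g) ⇒ g = r − D₁/P = 0.087 − $11,800.00/$224,302.17 = 0.034392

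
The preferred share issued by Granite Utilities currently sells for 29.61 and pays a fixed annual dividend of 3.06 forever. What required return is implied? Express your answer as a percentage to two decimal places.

P = C/r ⇒ r = C/P = 3.06/29.61 = 0.103343

10.33%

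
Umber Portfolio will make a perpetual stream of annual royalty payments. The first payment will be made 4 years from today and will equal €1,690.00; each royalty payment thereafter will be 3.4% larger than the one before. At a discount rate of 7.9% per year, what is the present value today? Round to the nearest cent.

€29895.78

Value at end of year 3: C₁ / (r − g) = €1,690.00 / (0.079 − 0.034) = €37,555.5556
Discount to today: PV = €37,555.5556 / (1 + 0.079)^3 = €37,555.5556 / 1.256216 = €29,895.78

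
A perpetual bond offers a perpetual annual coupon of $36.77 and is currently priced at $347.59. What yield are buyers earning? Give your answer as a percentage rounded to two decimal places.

P = C/r ⇒ r = C/P = $36.77/$347.59 = 0.105786

10.58%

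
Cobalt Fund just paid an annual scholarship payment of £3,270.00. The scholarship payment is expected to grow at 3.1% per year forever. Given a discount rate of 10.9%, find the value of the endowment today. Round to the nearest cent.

D₁ = D₀ × (1 + g) = £3,270.00 × 1.031 = £3,371.3700
Growing perpetuity: P = D₁ / (r − g) = £3,371.3700 / (0.109 − 0.031) = £43,222.69

£43222.69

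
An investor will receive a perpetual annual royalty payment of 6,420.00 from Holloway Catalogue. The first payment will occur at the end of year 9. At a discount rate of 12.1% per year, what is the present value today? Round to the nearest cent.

21276.72

Value at end of year 8: C / r = 6,420.00 / 0.121 = 53,057.8512
Discount to today: PV = 53,057.8512 / (1 + 0.121)^8 = 53,057.8512 / 2.493704 = 21,276.72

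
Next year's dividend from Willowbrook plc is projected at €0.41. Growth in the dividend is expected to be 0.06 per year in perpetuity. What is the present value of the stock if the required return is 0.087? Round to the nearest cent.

€15.19

Growing perpetuity: P = D₁ / (r − g) = €0.4100 / (0.087 − 0.06) = €15.19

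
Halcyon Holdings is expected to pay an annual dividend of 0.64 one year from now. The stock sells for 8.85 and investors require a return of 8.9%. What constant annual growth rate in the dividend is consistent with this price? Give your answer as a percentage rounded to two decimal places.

1.67%

P = D₁/(r−g) ⇒ g = r − D₁/P = 0.089 − 0.64/8.85 = 0.016684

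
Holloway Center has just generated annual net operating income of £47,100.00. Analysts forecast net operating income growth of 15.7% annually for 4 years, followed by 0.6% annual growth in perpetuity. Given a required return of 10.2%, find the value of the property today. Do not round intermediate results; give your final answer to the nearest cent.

£812838.59

D_1 = 54494.70000
D_2 = 63050.36790
D_3 = 72949.27566
D_4 = 84402.31194
Terminal value at year 4: TV = D_4×(1+g_2)/(r−g_2) = 84908.72581/0.096 = 884465.89386
P_0 = D_1/(1+r)^1 + D_2/(1+r)^2 + D_3/(1+r)^3 + D_4/(1+r)^4 + TV/(1+r)^4
    = 49450.72595 + 51918.77489 + 54510.00231 + 57230.55596 + 599728.53438 = 812838.59350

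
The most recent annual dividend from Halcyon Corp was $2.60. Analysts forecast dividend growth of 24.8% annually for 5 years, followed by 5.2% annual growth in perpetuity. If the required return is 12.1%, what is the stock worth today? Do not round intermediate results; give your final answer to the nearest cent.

$85.94

D_1 = 3.24480
D_2 = 4.04951
D_3 = 5.05379
D_4 = 6.30713
D_5 = 7.87130
Terminal value at year 5: TV = D_5×(1+g_2)/(r−g_2) = 8.28060/0.069 = 120.00875
P_0 = D_1/(1+r)^1 + D_2/(1+r)^2 + D_3/(1+r)^3 + D_4/(1+r)^4 + D_5/(1+r)^5 + TV/(1+r)^5
    = 2.89456 + 3.22249 + 3.58757 + 3.99401 + 4.44650 + 67.79300 = 85.93813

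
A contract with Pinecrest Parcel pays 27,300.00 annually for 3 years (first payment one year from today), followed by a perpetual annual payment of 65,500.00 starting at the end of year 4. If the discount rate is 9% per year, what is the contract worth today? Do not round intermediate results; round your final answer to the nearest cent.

631082.32

PV of 3-year annuity: 27,300.00 × [1 − (1+0.09)^−3] / 0.09 = 69104.34438
Perpetuity value at year 3: 65,500.00 / 0.09 = 727777.77778
PV of perpetuity: 727777.77778 / (1+0.09)^3 = 561977.97716
Total PV = 69104.34438 + 561977.97716 = 631082.32154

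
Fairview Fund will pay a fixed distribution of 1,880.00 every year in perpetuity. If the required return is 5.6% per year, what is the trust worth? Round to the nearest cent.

33571.43

Level perpetuity: PV = C / r = 1,880.00 / 0.056 = 33,571.43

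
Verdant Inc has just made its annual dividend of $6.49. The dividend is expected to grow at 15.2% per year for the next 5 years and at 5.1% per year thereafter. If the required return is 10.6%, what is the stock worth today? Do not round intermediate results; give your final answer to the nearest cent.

$188.78

D_1 = 7.47648
D_2 = 8.61290
D_3 = 9.92207
D_4 = 11.43022
D_5 = 13.16761
Terminal value at year 5: TV = D_5×(1+g_2)/(r−g_2) = 13.83916/0.055 = 251.62114
P_0 = D_1/(1+r)^1 + D_2/(1+r)^2 + D_3/(1+r)^3 + D_4/(1+r)^4 + D_5/(1+r)^5 + TV/(1+r)^5
    = 6.75993 + 7.04108 + 7.33393 + 7.63896 + 7.95667 + 152.04477 = 188.77534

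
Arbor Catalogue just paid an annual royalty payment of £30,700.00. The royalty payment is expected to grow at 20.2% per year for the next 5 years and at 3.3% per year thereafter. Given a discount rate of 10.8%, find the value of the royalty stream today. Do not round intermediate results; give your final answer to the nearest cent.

£832610.11

D_1 = 36901.40000
D_2 = 44355.48280
D_3 = 53315.29033
D_4 = 64084.97897
D_5 = 77030.14472
Terminal value at year 5: TV = D_5×(1+g_2)/(r−g_2) = 79572.13950/0.075 = 1060961.85999
P_0 = D_1/(1+r)^1 + D_2/(1+r)^2 + D_3/(1+r)^3 + D_4/(1+r)^4 + D_5/(1+r)^5 + TV/(1+r)^5
    = 33304.51264 + 36129.98573 + 39195.16502 + 42520.38661 + 46127.71182 + 635332.35084 = 832610.11265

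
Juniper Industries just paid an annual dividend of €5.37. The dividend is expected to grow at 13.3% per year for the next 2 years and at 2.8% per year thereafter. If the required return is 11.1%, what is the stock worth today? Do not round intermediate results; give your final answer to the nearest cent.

€80.23

D_1 = 6.08421
D_2 = 6.89341
Terminal value at year 2: TV = D_2×(1+g_2)/(r−g_2) = 7.08643/0.083 = 85.37862
P_0 = D_1/(1+r)^1 + D_2/(1+r)^2 + TV/(1+r)^2
    = 5.47634 + 5.58478 + 69.17052 = 80.23163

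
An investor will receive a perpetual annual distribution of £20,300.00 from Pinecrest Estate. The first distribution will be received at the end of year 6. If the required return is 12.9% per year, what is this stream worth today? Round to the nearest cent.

Value at end of year 5: C / r = £20,300.00 / 0.129 = £157,364.3411
Discount to today: PV = £157,364.3411 / (1 + 0.129)^5 = £157,364.3411 / 1.834297 = £85,789.99

£85789.99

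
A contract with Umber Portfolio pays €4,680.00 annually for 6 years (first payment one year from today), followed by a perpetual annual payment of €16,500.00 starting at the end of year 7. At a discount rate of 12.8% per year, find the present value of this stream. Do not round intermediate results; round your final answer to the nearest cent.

€81390.87

PV of 6-year annuity: €4,680.00 × [1 − (1+0.128)^−6] / 0.128 = 18813.19773
Perpetuity value at year 6: €16,500.00 / 0.128 = 128906.25000
PV of perpetuity: 128906.25000 / (1+0.128)^6 = 62577.66827
Total PV = 18813.19773 + 62577.66827 = 81390.86600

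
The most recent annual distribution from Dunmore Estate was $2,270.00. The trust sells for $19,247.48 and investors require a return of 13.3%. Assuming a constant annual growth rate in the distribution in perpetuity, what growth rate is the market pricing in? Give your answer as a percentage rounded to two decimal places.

1.35%

P = D₀(1+g)/(r−g) ⇒ P(r−g) = D₀(1+g) ⇒ g(P+D₀) = P·r − D₀
g = (P·r − D₀)/(P + D₀) = ($19,247.48×0.133 − $2,270.00) / ($19,247.48 + $2,270.00) = 0.013473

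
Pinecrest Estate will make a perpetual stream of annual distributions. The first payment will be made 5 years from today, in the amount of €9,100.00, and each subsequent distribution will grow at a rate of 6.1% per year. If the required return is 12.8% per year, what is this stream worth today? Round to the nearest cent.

Value at end of year 4: C₁ / (r − g) = €9,100.00 / (0.128 − 0.061) = €135,820.8955
Discount to today: PV = €135,820.8955 / (1 + 0.128)^4 = €135,820.8955 / 1.618961 = €83,893.86

€83893.86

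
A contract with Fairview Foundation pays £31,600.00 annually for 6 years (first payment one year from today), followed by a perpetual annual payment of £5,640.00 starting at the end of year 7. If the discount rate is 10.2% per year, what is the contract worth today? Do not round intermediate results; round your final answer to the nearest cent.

PV of 6-year annuity: £31,600.00 × [1 − (1+0.102)^−6] / 0.102 = 136823.34364
Perpetuity value at year 6: £5,640.00 / 0.102 = 55294.11765
PV of perpetuity: 55294.11765 / (1+0.102)^6 = 30873.74872
Total PV = 136823.34364 + 30873.74872 = 167697.09236

£167697.09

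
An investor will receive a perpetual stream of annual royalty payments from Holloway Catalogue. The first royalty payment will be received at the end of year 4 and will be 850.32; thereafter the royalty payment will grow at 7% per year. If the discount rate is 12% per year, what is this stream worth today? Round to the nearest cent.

12104.82

Value at end of year 3: C₁ / (r − g) = 850.32 / (0.12 − 0.07) = 17,006.4000
Discount to today: PV = 17,006.4000 / (1 + 0.12)^3 = 17,006.4000 / 1.404928 = 12,104.82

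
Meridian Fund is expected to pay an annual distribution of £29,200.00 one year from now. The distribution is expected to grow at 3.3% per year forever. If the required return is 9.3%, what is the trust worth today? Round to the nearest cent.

£486666.67

Growing perpetuity: P = D₁ / (r − g) = £29,200.0000 / (0.093 − 0.033) = £486,666.67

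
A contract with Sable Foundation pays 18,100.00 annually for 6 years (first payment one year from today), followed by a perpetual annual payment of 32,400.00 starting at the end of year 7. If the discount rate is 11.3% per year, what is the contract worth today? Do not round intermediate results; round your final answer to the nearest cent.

226748.23

PV of 6-year annuity: 18,100.00 × [1 − (1+0.113)^−6] / 0.113 = 75915.49904
Perpetuity value at year 6: 32,400.00 / 0.113 = 286725.66372
PV of perpetuity: 286725.66372 / (1+0.113)^6 = 150832.72621
Total PV = 75915.49904 + 150832.72621 = 226748.22525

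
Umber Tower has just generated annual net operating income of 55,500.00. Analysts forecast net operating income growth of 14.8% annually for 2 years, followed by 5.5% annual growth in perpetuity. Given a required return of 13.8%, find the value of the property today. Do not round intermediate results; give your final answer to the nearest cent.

D_1 = 63714.00000
D_2 = 73143.67200
Terminal value at year 2: TV = D_2×(1+g_2)/(r−g_2) = 77166.57396/0.083 = 929717.75855
P_0 = D_1/(1+r)^1 + D_2/(1+r)^2 + TV/(1+r)^2
    = 55987.69772 + 56479.68100 + 717904.37897 = 830371.75768

830371.76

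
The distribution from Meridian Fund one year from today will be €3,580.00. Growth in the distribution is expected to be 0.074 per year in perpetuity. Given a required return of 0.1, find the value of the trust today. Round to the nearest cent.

€137692.31

Growing perpetuity: P = D₁ / (r − g) = €3,580.0000 / (0.1 − 0.074) = €137,692.31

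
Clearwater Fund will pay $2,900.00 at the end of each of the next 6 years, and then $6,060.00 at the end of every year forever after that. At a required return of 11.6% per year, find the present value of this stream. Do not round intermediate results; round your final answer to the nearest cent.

PV of 6-year annuity: $2,900.00 × [1 − (1+0.116)^−6] / 0.116 = 12059.38725
Perpetuity value at year 6: $6,060.00 / 0.116 = 52241.37931
PV of perpetuity: 52241.37931 / (1+0.116)^6 = 27041.41837
Total PV = 12059.38725 + 27041.41837 = 39100.80562

$39100.81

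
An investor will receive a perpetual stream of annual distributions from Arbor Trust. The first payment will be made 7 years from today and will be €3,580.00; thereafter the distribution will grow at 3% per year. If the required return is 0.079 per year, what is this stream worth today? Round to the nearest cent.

Value at end of year 6: C₁ / (r − g) = €3,580.00 / (0.079 − 0.03) = €73,061.2245
Discount to today: PV = €73,061.2245 / (1 + 0.079)^6 = €73,061.2245 / 1.578079 = €46,297.58

€46297.58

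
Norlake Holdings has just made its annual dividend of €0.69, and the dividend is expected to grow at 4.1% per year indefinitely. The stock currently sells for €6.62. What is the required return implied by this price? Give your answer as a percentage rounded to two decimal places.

14.95%

D₁ = €0.69 × 1.041 = €0.7183
P = D₁/(r − g) ⇒ r = D₁/P + g = €0.7183/€6.62 + 0.041 = 0.108503 + 0.041 = 0.149503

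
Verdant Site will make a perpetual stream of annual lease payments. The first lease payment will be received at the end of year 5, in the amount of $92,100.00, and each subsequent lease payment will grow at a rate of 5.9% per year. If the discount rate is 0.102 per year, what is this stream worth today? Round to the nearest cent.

$1452328.29

Value at end of year 4: C₁ / (r − g) = $92,100.00 / (0.102 − 0.059) = $2,141,860.4651
Discount to today: PV = $2,141,860.4651 / (1 + 0.102)^4 = $2,141,860.4651 / 1.474777 = $1,452,328.29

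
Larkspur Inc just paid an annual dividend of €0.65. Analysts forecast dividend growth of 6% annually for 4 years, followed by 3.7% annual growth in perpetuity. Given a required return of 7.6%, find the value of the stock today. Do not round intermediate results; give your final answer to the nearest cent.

€18.78

D_1 = 0.68900
D_2 = 0.73034
D_3 = 0.77416
D_4 = 0.82061
Terminal value at year 4: TV = D_4×(1+g_2)/(r−g_2) = 0.85097/0.039 = 21.81981
P_0 = D_1/(1+r)^1 + D_2/(1+r)^2 + D_3/(1+r)^3 + D_4/(1+r)^4 + TV/(1+r)^4
    = 0.64033 + 0.63081 + 0.62143 + 0.61219 + 16.27803 = 18.78280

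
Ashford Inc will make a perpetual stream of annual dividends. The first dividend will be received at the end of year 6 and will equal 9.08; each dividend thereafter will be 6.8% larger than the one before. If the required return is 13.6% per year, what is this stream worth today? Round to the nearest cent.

70.58

Value at end of year 5: C₁ / (r − g) = 9.08 / (0.136 − 0.068) = 133.5294
Discount to today: PV = 133.5294 / (1 + 0.136)^5 = 133.5294 / 1.891872 = 70.58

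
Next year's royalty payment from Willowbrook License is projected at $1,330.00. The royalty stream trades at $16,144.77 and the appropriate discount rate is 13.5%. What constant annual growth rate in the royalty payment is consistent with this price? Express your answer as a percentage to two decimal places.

5.26%

P = D₁/(r−g) ⇒ g = r − D₁/P = 0.135 − $1,330.00/$16,144.77 = 0.052620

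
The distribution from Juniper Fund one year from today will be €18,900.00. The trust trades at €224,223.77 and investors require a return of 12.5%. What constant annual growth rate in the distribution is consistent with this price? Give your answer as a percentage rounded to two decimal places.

P = D₁/(r−g) ⇒ g = r − D₁/P = 0.125 − €18,900.00/€224,223.77 = 0.040709

4.07%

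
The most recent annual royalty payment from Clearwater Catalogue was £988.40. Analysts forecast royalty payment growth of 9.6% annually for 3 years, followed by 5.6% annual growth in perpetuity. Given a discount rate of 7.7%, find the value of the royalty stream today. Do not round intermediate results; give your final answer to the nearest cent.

£55450.63

D_1 = 1083.28640
D_2 = 1187.28189
D_3 = 1301.26096
Terminal value at year 3: TV = D_3×(1+g_2)/(r−g_2) = 1374.13157/0.021 = 65434.83666
P_0 = D_1/(1+r)^1 + D_2/(1+r)^2 + D_3/(1+r)^3 + TV/(1+r)^3
    = 1005.83695 + 1023.58152 + 1041.63914 + 52379.56806 = 55450.62567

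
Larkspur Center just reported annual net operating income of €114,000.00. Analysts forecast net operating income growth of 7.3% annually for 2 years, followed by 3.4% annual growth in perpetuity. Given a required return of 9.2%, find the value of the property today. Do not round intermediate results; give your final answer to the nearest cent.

€2184321.43

D_1 = 122322.00000
D_2 = 131251.50600
Terminal value at year 2: TV = D_2×(1+g_2)/(r−g_2) = 135714.05720/0.058 = 2339897.53800
P_0 = D_1/(1+r)^1 + D_2/(1+r)^2 + TV/(1+r)^2
    = 112016.48352 + 110067.47877 + 1962237.46629 = 2184321.42857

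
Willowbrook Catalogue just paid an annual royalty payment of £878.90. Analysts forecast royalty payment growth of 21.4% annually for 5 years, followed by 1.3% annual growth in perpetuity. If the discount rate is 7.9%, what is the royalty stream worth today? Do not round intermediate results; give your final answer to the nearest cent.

D_1 = 1066.98460
D_2 = 1295.31930
D_3 = 1572.51764
D_4 = 1909.03641
D_5 = 2317.57020
Terminal value at year 5: TV = D_5×(1+g_2)/(r−g_2) = 2347.69861/0.066 = 35571.19112
P_0 = D_1/(1+r)^1 + D_2/(1+r)^2 + D_3/(1+r)^3 + D_4/(1+r)^4 + D_5/(1+r)^5 + TV/(1+r)^5
    = 988.86432 + 1112.58692 + 1251.78917 + 1408.40784 + 1584.62198 + 24321.54640 = 30667.81662

£30667.82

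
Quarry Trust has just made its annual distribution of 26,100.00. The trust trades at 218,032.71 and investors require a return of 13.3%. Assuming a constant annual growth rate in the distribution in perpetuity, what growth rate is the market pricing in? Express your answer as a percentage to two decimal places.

1.19%

P = D₀(1+g)/(r−g) ⇒ P(r−g) = D₀(1+g) ⇒ g(P+D₀) = P·r − D₀
g = (P·r − D₀)/(P + D₀) = (218,032.71×0.133 − 26,100.00) / (218,032.71 + 26,100.00) = 0.011872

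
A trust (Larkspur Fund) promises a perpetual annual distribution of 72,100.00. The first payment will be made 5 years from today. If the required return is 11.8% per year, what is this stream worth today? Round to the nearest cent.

391098.40

Value at end of year 4: C / r = 72,100.00 / 0.118 = 611,016.9492
Discount to today: PV = 611,016.9492 / (1 + 0.118)^4 = 611,016.9492 / 1.562310 = 391,098.40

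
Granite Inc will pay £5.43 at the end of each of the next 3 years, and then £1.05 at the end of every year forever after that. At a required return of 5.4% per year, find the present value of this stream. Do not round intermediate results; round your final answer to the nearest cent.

£31.28

PV of 3-year annuity: £5.43 × [1 − (1+0.054)^−3] / 0.054 = 14.67710
Perpetuity value at year 3: £1.05 / 0.054 = 19.44444
PV of perpetuity: 19.44444 / (1+0.054)^3 = 16.60633
Total PV = 14.67710 + 16.60633 = 31.28343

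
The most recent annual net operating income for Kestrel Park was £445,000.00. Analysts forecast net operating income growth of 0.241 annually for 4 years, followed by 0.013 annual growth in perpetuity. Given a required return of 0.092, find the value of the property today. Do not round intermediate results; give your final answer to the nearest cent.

£11993695.92

D_1 = 552245.00000
D_2 = 685336.04500
D_3 = 850502.03184
D_4 = 1055473.02152
Terminal value at year 4: TV = D_4×(1+g_2)/(r−g_2) = 1069194.17080/0.079 = 13534103.42784
P_0 = D_1/(1+r)^1 + D_2/(1+r)^2 + D_3/(1+r)^3 + D_4/(1+r)^4 + TV/(1+r)^4
    = 505718.86447 + 574722.62894 + 653141.74223 + 742260.89937 + 9517851.78558 = 11993695.92060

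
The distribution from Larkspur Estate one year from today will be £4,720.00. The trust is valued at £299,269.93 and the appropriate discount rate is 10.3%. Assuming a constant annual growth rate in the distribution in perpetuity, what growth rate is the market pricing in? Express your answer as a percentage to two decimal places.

P = D₁/(r−g) ⇒ g = r − D₁/P = 0.103 − £4,720.00/£299,269.93 = 0.087228

8.72%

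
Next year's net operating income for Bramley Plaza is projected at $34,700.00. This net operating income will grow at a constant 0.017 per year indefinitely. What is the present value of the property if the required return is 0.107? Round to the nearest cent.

$385555.56

Growing perpetuity: P = D₁ / (r − g) = $34,700.0000 / (0.107 − 0.017) = $385,555.56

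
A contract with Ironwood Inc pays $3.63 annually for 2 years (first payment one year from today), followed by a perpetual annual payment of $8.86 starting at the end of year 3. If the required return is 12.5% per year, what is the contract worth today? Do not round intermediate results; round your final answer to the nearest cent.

PV of 2-year annuity: $3.63 × [1 − (1+0.125)^−2] / 0.125 = 6.09481
Perpetuity value at year 2: $8.86 / 0.125 = 70.88000
PV of perpetuity: 70.88000 / (1+0.125)^2 = 56.00395
Total PV = 6.09481 + 56.00395 = 62.09877

$62.10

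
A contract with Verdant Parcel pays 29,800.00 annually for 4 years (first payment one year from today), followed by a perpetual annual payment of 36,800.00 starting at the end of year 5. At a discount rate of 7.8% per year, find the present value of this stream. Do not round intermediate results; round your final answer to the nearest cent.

448506.39

PV of 4-year annuity: 29,800.00 × [1 − (1+0.078)^−4] / 0.078 = 99142.37691
Perpetuity value at year 4: 36,800.00 / 0.078 = 471794.87179
PV of perpetuity: 471794.87179 / (1+0.078)^4 = 349364.01708
Total PV = 99142.37691 + 349364.01708 = 448506.39400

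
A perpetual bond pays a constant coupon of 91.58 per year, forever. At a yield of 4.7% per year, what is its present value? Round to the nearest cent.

Level perpetuity: PV = C / r = 91.58 / 0.047 = 1,948.51

1948.51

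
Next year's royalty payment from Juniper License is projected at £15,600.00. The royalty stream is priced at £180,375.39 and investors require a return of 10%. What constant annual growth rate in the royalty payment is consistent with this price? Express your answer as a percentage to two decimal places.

1.35%

P = D₁/(r−g) ⇒ g = r − D₁/P = 0.1 − £15,600.00/£180,375.39 = 0.013514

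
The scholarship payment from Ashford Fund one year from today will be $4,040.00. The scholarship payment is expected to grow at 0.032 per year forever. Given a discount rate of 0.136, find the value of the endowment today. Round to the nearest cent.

$38846.15

Growing perpetuity: P = D₁ / (r − g) = $4,040.0000 / (0.136 − 0.032) = $38,846.15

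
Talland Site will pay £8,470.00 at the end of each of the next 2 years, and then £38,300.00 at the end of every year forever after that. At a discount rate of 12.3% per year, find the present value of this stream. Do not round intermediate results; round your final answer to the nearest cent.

PV of 2-year annuity: £8,470.00 × [1 − (1+0.123)^−2] / 0.123 = 14258.50171
Perpetuity value at year 2: £38,300.00 / 0.123 = 311382.11382
PV of perpetuity: 311382.11382 / (1+0.123)^2 = 246907.42487
Total PV = 14258.50171 + 246907.42487 = 261165.92658

£261165.93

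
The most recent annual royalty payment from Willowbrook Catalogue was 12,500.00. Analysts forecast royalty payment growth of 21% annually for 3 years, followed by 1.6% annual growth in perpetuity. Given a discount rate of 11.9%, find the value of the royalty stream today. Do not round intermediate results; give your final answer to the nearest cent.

199831.64

D_1 = 15125.00000
D_2 = 18301.25000
D_3 = 22144.51250
Terminal value at year 3: TV = D_3×(1+g_2)/(r−g_2) = 22498.82470/0.103 = 218435.19126
P_0 = D_1/(1+r)^1 + D_2/(1+r)^2 + D_3/(1+r)^3 + TV/(1+r)^3
    = 13516.53262 + 14615.73232 + 15804.32181 + 155895.05789 = 199831.64464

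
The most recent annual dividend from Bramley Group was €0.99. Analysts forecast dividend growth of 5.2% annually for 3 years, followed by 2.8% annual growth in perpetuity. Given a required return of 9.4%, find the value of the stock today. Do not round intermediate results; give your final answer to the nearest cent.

€16.46

D_1 = 1.04148
D_2 = 1.09564
D_3 = 1.15261
Terminal value at year 3: TV = D_3×(1+g_2)/(r−g_2) = 1.18488/0.066 = 17.95278
P_0 = D_1/(1+r)^1 + D_2/(1+r)^2 + D_3/(1+r)^3 + TV/(1+r)^3
    = 0.95199 + 0.91544 + 0.88030 + 13.71133 = 16.45907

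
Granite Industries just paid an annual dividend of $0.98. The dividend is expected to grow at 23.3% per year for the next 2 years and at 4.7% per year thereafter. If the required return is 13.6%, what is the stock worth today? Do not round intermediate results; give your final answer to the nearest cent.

D_1 = 1.20834
D_2 = 1.48988
Terminal value at year 2: TV = D_2×(1+g_2)/(r−g_2) = 1.55991/0.089 = 17.52705
P_0 = D_1/(1+r)^1 + D_2/(1+r)^2 + TV/(1+r)^2
    = 1.06368 + 1.15450 + 13.58164 = 15.79982

$15.80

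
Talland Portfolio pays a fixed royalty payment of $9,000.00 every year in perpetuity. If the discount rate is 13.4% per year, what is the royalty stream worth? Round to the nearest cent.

$67164.18

Level perpetuity: PV = C / r = $9,000.00 / 0.134 = $67,164.18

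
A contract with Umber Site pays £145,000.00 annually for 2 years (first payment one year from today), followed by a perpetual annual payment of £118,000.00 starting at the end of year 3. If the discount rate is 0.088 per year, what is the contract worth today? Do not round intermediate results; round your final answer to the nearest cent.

£1388534.25

PV of 2-year annuity: £145,000.00 × [1 − (1+0.088)^−2] / 0.088 = 255764.75995
Perpetuity value at year 2: £118,000.00 / 0.088 = 1340909.09091
PV of perpetuity: 1340909.09091 / (1+0.088)^2 = 1132769.49316
Total PV = 255764.75995 + 1132769.49316 = 1388534.25311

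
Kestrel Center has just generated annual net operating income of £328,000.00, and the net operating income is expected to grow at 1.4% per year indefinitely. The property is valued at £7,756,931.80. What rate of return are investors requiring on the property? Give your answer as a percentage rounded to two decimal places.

D₁ = £328,000.00 × 1.014 = £332,592.0000
P = D₁/(r − g) ⇒ r = D₁/P + g = £332,592.0000/£7,756,931.80 + 0.014 = 0.042877 + 0.014 = 0.056877

5.69%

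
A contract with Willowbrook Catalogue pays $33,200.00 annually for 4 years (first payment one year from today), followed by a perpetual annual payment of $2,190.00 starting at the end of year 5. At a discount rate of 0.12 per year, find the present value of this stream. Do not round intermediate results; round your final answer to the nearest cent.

PV of 4-year annuity: $33,200.00 × [1 − (1+0.12)^−4] / 0.12 = 100839.99831
Perpetuity value at year 4: $2,190.00 / 0.12 = 18250.00000
PV of perpetuity: 18250.00000 / (1+0.12)^4 = 11598.20493
Total PV = 100839.99831 + 11598.20493 = 112438.20324

$112438.20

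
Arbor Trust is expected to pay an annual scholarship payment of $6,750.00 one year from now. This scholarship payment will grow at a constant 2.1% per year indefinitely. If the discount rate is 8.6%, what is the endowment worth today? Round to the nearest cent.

Growing perpetuity: P = D₁ / (r − g) = $6,750.0000 / (0.086 − 0.021) = $103,846.15

$103846.15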